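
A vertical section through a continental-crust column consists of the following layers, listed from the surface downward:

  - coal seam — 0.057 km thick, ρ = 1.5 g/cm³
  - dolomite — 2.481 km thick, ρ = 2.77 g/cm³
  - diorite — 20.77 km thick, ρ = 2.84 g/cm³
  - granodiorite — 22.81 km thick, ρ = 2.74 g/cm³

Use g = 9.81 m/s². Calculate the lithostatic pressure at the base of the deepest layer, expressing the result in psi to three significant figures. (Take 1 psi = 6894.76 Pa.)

183000 psi

coal seam: 1500 kg/m³ × 9.81 m/s² × 57 m = 8.388×10^5 Pa = 121.7 psi
dolomite: 2770 kg/m³ × 9.81 m/s² × 2481 m = 6.742×10^7 Pa = 9778 psi
diorite: 2840 kg/m³ × 9.81 m/s² × 20770 m = 5.787×10^8 Pa = 83928 psi
granodiorite: 2740 kg/m³ × 9.81 m/s² × 22810 m = 6.131×10^8 Pa = 88925 psi
Total = 121.7 + 9778 + 83928 + 88925 = 1.8275×10^5 psi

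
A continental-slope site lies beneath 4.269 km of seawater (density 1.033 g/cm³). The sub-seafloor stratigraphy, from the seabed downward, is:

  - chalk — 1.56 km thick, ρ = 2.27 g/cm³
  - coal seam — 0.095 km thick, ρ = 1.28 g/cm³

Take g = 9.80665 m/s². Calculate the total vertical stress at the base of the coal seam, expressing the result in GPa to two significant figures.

0.079 GPa

seawater: 1033 kg/m³ × 9.80665 m/s² × 4269 m = 4.325×10^7 Pa = 0.04325 GPa
chalk: 2270 kg/m³ × 9.80665 m/s² × 1560 m = 3.473×10^7 Pa = 0.03473 GPa
coal seam: 1280 kg/m³ × 9.80665 m/s² × 95 m = 1.192×10^6 Pa = 1.192×10^-3 GPa
Total = 0.04325 + 0.03473 + 1.192×10^-3 = 0.079166 GPa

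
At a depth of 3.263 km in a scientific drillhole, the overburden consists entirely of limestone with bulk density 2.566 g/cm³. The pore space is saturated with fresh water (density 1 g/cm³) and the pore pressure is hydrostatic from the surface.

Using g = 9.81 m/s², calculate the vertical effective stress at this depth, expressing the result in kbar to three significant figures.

Overburden (lithostatic) stress σ_v:
limestone: 2566 kg/m³ × 9.81 m/s² × 3263 m = 8.214×10^7 Pa = 82.14 MPa
Pore pressure P_p = 1000 kg/m³ × 9.81 m/s² × 3263 m = 3.201×10^7 Pa = 32.01 MPa
Effective stress σ' = σ_v − P_p = 82.14 − 32.01 = 50.128 MPa = 0.50128 kbar

0.501 kbar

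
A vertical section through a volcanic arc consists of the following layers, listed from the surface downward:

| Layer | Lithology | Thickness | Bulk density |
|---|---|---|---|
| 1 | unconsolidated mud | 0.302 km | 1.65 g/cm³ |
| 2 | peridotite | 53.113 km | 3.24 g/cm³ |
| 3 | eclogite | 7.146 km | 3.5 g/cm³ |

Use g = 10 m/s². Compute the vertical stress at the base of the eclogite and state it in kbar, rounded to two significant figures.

20 kbar

unconsolidated mud: 1650 kg/m³ × 10 m/s² × 302 m = 4.983×10^6 Pa = 0.04983 kbar
peridotite: 3240 kg/m³ × 10 m/s² × 53113 m = 1.721×10^9 Pa = 17.21 kbar
eclogite: 3500 kg/m³ × 10 m/s² × 7146 m = 2.501×10^8 Pa = 2.501 kbar
Total = 0.04983 + 17.21 + 2.501 = 19.760 kbar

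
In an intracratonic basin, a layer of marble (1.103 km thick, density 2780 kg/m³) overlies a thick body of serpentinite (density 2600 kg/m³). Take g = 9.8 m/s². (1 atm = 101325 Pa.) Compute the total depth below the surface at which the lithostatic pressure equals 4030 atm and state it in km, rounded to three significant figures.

Pressure at base of upper layers: 2780×9.8×1103 = 3.005×10^7 Pa = 296.6 atm
Remaining pressure to be supplied by serpentinite: 4.083×10^8 − 3.005×10^7 = 3.783×10^8 Pa
Additional depth in serpentinite = 3.783×10^8 Pa / (2600 kg/m³ × 9.8 m/s²) = 14847 m
Total depth = 1103 m + 14847 m = 15950 m
= 15.950 km

15.9 km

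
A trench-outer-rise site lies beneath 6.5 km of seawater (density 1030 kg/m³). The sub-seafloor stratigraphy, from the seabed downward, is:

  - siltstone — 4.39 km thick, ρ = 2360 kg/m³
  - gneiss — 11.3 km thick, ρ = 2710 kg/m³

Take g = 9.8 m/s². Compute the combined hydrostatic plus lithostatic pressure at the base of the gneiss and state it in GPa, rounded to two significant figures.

0.47 GPa

seawater: 1030 kg/m³ × 9.8 m/s² × 6500 m = 6.561×10^7 Pa = 0.06561 GPa
siltstone: 2360 kg/m³ × 9.8 m/s² × 4390 m = 1.015×10^8 Pa = 0.1015 GPa
gneiss: 2710 kg/m³ × 9.8 m/s² × 11300 m = 3.001×10^8 Pa = 0.3001 GPa
Total = 0.06561 + 0.1015 + 0.3001 = 0.46725 GPa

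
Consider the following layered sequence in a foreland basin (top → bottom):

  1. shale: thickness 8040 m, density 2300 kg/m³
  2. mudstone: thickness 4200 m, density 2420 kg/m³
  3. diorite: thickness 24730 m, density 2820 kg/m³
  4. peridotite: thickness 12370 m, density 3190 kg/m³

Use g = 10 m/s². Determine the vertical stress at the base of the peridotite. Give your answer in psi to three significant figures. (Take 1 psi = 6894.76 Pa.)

200000 psi

shale: 2300 kg/m³ × 10 m/s² × 8040 m = 1.849×10^8 Pa = 26820 psi
mudstone: 2420 kg/m³ × 10 m/s² × 4200 m = 1.016×10^8 Pa = 14742 psi
diorite: 2820 kg/m³ × 10 m/s² × 24730 m = 6.974×10^8 Pa = 1.011×10^5 psi
peridotite: 3190 kg/m³ × 10 m/s² × 12370 m = 3.946×10^8 Pa = 57232 psi
Total = 26820 + 14742 + 1.011×10^5 + 57232 = 1.9994×10^5 psi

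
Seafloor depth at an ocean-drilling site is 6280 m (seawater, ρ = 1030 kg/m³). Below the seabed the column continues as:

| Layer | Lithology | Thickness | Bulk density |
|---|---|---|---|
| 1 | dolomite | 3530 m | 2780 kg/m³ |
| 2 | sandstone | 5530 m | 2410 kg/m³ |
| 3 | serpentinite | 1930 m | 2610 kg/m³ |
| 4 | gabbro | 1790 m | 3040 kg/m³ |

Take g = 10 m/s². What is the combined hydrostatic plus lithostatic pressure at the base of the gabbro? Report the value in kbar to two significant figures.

4.0 kbar

seawater: 1030 kg/m³ × 10 m/s² × 6280 m = 6.468×10^7 Pa = 0.6468 kbar
dolomite: 2780 kg/m³ × 10 m/s² × 3530 m = 9.813×10^7 Pa = 0.9813 kbar
sandstone: 2410 kg/m³ × 10 m/s² × 5530 m = 1.333×10^8 Pa = 1.333 kbar
serpentinite: 2610 kg/m³ × 10 m/s² × 1930 m = 5.037×10^7 Pa = 0.5037 kbar
gabbro: 3040 kg/m³ × 10 m/s² × 1790 m = 5.442×10^7 Pa = 0.5442 kbar
Total = 0.6468 + 0.9813 + 1.333 + 0.5037 + 0.5442 = 4.0088 kbar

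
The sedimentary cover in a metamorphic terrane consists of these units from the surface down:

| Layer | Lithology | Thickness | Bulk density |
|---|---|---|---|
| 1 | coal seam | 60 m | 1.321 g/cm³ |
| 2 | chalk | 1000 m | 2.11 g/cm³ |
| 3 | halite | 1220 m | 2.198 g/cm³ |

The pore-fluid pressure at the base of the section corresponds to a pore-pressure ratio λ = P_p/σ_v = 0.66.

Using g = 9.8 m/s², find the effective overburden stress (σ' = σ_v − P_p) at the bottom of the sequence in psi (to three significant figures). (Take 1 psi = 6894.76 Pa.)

2350 psi

Overburden (lithostatic) stress σ_v:
coal seam: 1321 kg/m³ × 9.8 m/s² × 60 m = 7.767×10^5 Pa = 0.7767 MPa
chalk: 2110 kg/m³ × 9.8 m/s² × 1000 m = 2.068×10^7 Pa = 20.68 MPa
halite: 2198 kg/m³ × 9.8 m/s² × 1220 m = 2.628×10^7 Pa = 26.28 MPa
Total = 0.7767 + 20.68 + 26.28 = 47.734 MPa
Pore pressure P_p = λ·σ_v = 0.66 × 47.73 MPa = 31.50 MPa
Effective stress σ' = σ_v − P_p = 47.73 − 31.50 = 16.230 MPa = 2353.9 psi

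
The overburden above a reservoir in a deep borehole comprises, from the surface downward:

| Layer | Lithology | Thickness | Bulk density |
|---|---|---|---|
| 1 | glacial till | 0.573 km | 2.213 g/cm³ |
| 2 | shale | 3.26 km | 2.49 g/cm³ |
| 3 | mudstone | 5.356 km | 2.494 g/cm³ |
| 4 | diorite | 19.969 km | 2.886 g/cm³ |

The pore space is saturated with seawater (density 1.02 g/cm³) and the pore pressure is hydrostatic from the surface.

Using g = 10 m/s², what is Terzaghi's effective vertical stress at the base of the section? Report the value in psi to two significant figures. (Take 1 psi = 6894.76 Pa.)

Overburden (lithostatic) stress σ_v:
glacial till: 2213 kg/m³ × 10 m/s² × 573 m = 1.268×10^7 Pa = 12.68 MPa
shale: 2490 kg/m³ × 10 m/s² × 3260 m = 8.117×10^7 Pa = 81.17 MPa
mudstone: 2494 kg/m³ × 10 m/s² × 5356 m = 1.336×10^8 Pa = 133.6 MPa
diorite: 2886 kg/m³ × 10 m/s² × 19969 m = 5.763×10^8 Pa = 576.3 MPa
Total = 12.68 + 81.17 + 133.6 + 576.3 = 803.74 MPa
Pore pressure P_p = 1020 kg/m³ × 10 m/s² × 29158 m = 2.974×10^8 Pa = 297.4 MPa
Effective stress σ' = σ_v − P_p = 803.7 − 297.4 = 506.33 MPa = 73437 psi

73000 psi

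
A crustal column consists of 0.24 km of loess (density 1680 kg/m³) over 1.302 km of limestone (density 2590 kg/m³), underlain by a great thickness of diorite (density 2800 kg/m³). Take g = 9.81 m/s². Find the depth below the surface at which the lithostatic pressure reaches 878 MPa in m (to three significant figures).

Pressure at base of upper layers: 1680×9.81×240 + 2590×9.81×1302 = 3.704×10^7 Pa = 37.04 MPa
Remaining pressure to be supplied by diorite: 8.780×10^8 − 3.704×10^7 = 8.410×10^8 Pa
Additional depth in diorite = 8.410×10^8 Pa / (2800 kg/m³ × 9.81 m/s²) = 30616 m
Total depth = 1542 m + 30616 m = 32158 m

32200 m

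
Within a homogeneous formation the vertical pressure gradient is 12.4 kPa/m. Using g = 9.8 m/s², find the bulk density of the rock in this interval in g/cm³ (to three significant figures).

1.27 g/cm³

ρ = (dP/dz)/g = 12.4 kPa/m / 9.8 m/s² = 12400 Pa/m / 9.8 m/s² = 1265.3 kg/m³
= 1.265 g/cm³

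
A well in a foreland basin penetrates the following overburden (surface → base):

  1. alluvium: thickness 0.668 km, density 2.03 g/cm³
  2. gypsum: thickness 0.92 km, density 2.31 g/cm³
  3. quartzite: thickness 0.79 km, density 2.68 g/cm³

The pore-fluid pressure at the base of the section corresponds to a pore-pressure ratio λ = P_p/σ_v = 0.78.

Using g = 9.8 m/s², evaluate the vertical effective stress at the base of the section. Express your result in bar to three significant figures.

121 bar

Overburden (lithostatic) stress σ_v:
alluvium: 2030 kg/m³ × 9.8 m/s² × 668 m = 1.329×10^7 Pa = 13.29 MPa
gypsum: 2310 kg/m³ × 9.8 m/s² × 920 m = 2.083×10^7 Pa = 20.83 MPa
quartzite: 2680 kg/m³ × 9.8 m/s² × 790 m = 2.075×10^7 Pa = 20.75 MPa
Total = 13.29 + 20.83 + 20.75 = 54.865 MPa
Pore pressure P_p = λ·σ_v = 0.78 × 54.86 MPa = 42.79 MPa
Effective stress σ' = σ_v − P_p = 54.86 − 42.79 = 12.070 MPa = 120.70 bar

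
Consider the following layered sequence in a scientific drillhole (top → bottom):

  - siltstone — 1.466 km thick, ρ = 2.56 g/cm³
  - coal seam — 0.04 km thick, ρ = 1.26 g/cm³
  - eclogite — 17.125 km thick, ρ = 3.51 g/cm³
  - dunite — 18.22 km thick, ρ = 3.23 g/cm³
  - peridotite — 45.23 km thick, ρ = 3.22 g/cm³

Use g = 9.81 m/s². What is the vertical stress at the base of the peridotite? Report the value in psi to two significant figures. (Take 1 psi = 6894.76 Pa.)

siltstone: 2560 kg/m³ × 9.81 m/s² × 1466 m = 3.682×10^7 Pa = 5340 psi
coal seam: 1260 kg/m³ × 9.81 m/s² × 40 m = 4.944×10^5 Pa = 71.71 psi
eclogite: 3510 kg/m³ × 9.81 m/s² × 17125 m = 5.897×10^8 Pa = 85524 psi
dunite: 3230 kg/m³ × 9.81 m/s² × 18220 m = 5.773×10^8 Pa = 83734 psi
peridotite: 3220 kg/m³ × 9.81 m/s² × 45230 m = 1.429×10^9 Pa = 2.072×10^5 psi
Total = 5340 + 71.71 + 85524 + 83734 + 2.072×10^5 = 3.8189×10^5 psi

380000 psi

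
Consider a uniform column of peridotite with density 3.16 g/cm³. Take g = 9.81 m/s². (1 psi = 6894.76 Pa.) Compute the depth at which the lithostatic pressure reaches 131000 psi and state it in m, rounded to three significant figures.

h = P/(ρg) = 131000 psi / (3160 kg/m³ × 9.81 m/s²) = 9.032×10^8 Pa / 31000 Pa/m = 29136 m

29100 m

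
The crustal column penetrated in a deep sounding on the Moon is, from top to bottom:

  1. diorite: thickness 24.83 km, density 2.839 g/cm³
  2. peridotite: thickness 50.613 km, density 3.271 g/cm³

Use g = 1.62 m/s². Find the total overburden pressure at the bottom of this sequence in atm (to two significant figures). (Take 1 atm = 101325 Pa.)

3800 atm

diorite: 2839 kg/m³ × 1.62 m/s² × 24830 m = 1.142×10^8 Pa = 1127 atm
peridotite: 3271 kg/m³ × 1.62 m/s² × 50613 m = 2.682×10^8 Pa = 2647 atm
Total = 1127 + 2647 = 3774.0 atm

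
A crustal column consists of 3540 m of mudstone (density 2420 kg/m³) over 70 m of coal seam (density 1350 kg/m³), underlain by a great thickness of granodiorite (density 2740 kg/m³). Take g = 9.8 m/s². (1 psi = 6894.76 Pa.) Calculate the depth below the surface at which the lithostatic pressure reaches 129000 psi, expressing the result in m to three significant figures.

33600 m

Pressure at base of upper layers: 2420×9.8×3540 + 1350×9.8×70 = 8.488×10^7 Pa = 12311 psi
Remaining pressure to be supplied by granodiorite: 8.894×10^8 − 8.488×10^7 = 8.045×10^8 Pa
Additional depth in granodiorite = 8.045×10^8 Pa / (2740 kg/m³ × 9.8 m/s²) = 29962 m
Total depth = 3610 m + 29962 m = 33572 m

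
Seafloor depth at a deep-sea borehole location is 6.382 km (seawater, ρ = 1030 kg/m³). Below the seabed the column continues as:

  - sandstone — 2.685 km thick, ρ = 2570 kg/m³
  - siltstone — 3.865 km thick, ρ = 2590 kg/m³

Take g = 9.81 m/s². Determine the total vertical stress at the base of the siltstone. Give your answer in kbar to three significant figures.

2.30 kbar

seawater: 1030 kg/m³ × 9.81 m/s² × 6382 m = 6.449×10^7 Pa = 0.6449 kbar
sandstone: 2570 kg/m³ × 9.81 m/s² × 2685 m = 6.769×10^7 Pa = 0.6769 kbar
siltstone: 2590 kg/m³ × 9.81 m/s² × 3865 m = 9.820×10^7 Pa = 0.9820 kbar
Total = 0.6449 + 0.6769 + 0.9820 = 2.3038 kbar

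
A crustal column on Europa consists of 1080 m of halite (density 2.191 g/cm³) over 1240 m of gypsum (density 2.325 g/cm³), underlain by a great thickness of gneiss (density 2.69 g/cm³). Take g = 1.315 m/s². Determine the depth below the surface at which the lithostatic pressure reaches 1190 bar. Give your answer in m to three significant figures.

Pressure at base of upper layers: 2191×1.315×1080 + 2325×1.315×1240 = 6.903×10^6 Pa = 69.03 bar
Remaining pressure to be supplied by gneiss: 1.190×10^8 − 6.903×10^6 = 1.121×10^8 Pa
Additional depth in gneiss = 1.121×10^8 Pa / (2690 kg/m³ × 1.315 m/s²) = 31690 m
Total depth = 2320 m + 31690 m = 34010 m

34000 m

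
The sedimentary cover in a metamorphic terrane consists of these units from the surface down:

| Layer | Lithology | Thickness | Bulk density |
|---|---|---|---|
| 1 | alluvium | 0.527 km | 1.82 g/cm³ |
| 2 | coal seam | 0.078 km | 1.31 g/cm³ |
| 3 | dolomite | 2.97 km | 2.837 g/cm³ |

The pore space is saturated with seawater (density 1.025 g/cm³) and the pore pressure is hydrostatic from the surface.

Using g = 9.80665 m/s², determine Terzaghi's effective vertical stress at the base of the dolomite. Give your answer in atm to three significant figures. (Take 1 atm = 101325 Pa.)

564 atm

Overburden (lithostatic) stress σ_v:
alluvium: 1820 kg/m³ × 9.80665 m/s² × 527 m = 9.406×10^6 Pa = 9.406 MPa
coal seam: 1310 kg/m³ × 9.80665 m/s² × 78 m = 1.002×10^6 Pa = 1.002 MPa
dolomite: 2837 kg/m³ × 9.80665 m/s² × 2970 m = 8.263×10^7 Pa = 82.63 MPa
Total = 9.406 + 1.002 + 82.63 = 93.038 MPa
Pore pressure P_p = 1025 kg/m³ × 9.80665 m/s² × 3575 m = 3.594×10^7 Pa = 35.94 MPa
Effective stress σ' = σ_v − P_p = 93.04 − 35.94 = 57.103 MPa = 563.56 atm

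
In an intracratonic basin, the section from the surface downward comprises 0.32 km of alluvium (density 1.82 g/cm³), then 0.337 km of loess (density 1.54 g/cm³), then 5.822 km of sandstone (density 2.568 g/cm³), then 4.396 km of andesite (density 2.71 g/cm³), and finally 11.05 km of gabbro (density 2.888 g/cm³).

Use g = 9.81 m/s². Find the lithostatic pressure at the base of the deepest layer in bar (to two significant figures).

alluvium: 1820 kg/m³ × 9.81 m/s² × 320 m = 5.713×10^6 Pa = 57.13 bar
loess: 1540 kg/m³ × 9.81 m/s² × 337 m = 5.091×10^6 Pa = 50.91 bar
sandstone: 2568 kg/m³ × 9.81 m/s² × 5822 m = 1.467×10^8 Pa = 1467 bar
andesite: 2710 kg/m³ × 9.81 m/s² × 4396 m = 1.169×10^8 Pa = 1169 bar
gabbro: 2888 kg/m³ × 9.81 m/s² × 11050 m = 3.131×10^8 Pa = 3131 bar
Total = 57.13 + 50.91 + 1467 + 1169 + 3131 = 5874.0 bar

5900 bar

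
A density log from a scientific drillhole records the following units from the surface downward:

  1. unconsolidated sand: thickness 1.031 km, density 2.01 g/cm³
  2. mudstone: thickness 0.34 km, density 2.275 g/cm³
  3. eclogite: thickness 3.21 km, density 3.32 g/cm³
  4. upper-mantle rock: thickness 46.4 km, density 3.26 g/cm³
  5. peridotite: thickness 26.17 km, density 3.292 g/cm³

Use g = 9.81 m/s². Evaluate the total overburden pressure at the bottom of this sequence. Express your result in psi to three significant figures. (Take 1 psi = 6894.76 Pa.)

unconsolidated sand: 2010 kg/m³ × 9.81 m/s² × 1031 m = 2.033×10^7 Pa = 2949 psi
mudstone: 2275 kg/m³ × 9.81 m/s² × 340 m = 7.588×10^6 Pa = 1101 psi
eclogite: 3320 kg/m³ × 9.81 m/s² × 3210 m = 1.045×10^8 Pa = 15163 psi
upper-mantle rock: 3260 kg/m³ × 9.81 m/s² × 46400 m = 1.484×10^9 Pa = 2.152×10^5 psi
peridotite: 3292 kg/m³ × 9.81 m/s² × 26170 m = 8.451×10^8 Pa = 1.226×10^5 psi
Total = 2949 + 1101 + 15163 + 2.152×10^5 + 1.226×10^5 = 3.5701×10^5 psi

357000 psi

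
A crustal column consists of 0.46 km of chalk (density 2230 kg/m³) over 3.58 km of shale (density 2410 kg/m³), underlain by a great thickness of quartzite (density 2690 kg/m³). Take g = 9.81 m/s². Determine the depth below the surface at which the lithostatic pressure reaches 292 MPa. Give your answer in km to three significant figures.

11.5 km

Pressure at base of upper layers: 2230×9.81×460 + 2410×9.81×3580 = 9.470×10^7 Pa = 94.70 MPa
Remaining pressure to be supplied by quartzite: 2.920×10^8 − 9.470×10^7 = 1.973×10^8 Pa
Additional depth in quartzite = 1.973×10^8 Pa / (2690 kg/m³ × 9.81 m/s²) = 7476.6 m
Total depth = 4040 m + 7476.6 m = 11517 m
= 11.517 km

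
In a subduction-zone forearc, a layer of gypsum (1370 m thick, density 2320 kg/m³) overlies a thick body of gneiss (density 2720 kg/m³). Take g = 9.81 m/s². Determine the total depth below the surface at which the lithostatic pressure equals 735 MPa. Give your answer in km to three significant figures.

27.7 km

Pressure at base of upper layers: 2320×9.81×1370 = 3.118×10^7 Pa = 31.18 MPa
Remaining pressure to be supplied by gneiss: 7.350×10^8 − 3.118×10^7 = 7.038×10^8 Pa
Additional depth in gneiss = 7.038×10^8 Pa / (2720 kg/m³ × 9.81 m/s²) = 26377 m
Total depth = 1370 m + 26377 m = 27747 m
= 27.747 km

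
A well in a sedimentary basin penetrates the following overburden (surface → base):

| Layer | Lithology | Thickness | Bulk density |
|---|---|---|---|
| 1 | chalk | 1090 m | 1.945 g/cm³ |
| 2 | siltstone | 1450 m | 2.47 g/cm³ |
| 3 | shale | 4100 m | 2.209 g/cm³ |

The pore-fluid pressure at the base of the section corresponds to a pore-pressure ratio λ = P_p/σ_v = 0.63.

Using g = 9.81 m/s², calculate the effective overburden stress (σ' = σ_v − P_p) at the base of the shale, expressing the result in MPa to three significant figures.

53.6 MPa

Overburden (lithostatic) stress σ_v:
chalk: 1945 kg/m³ × 9.81 m/s² × 1090 m = 2.080×10^7 Pa = 20.80 MPa
siltstone: 2470 kg/m³ × 9.81 m/s² × 1450 m = 3.513×10^7 Pa = 35.13 MPa
shale: 2209 kg/m³ × 9.81 m/s² × 4100 m = 8.885×10^7 Pa = 88.85 MPa
Total = 20.80 + 35.13 + 88.85 = 144.78 MPa
Pore pressure P_p = λ·σ_v = 0.63 × 144.8 MPa = 91.21 MPa
Effective stress σ' = σ_v − P_p = 144.8 − 91.21 = 53.569 MPa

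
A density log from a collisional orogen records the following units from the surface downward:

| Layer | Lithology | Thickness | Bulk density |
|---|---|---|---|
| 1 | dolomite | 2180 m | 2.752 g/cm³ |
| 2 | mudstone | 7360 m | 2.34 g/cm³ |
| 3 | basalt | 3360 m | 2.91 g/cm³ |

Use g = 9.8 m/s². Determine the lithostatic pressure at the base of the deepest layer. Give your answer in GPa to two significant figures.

0.32 GPa

dolomite: 2752 kg/m³ × 9.8 m/s² × 2180 m = 5.879×10^7 Pa = 0.05879 GPa
mudstone: 2340 kg/m³ × 9.8 m/s² × 7360 m = 1.688×10^8 Pa = 0.1688 GPa
basalt: 2910 kg/m³ × 9.8 m/s² × 3360 m = 9.582×10^7 Pa = 0.09582 GPa
Total = 0.05879 + 0.1688 + 0.09582 = 0.32339 GPa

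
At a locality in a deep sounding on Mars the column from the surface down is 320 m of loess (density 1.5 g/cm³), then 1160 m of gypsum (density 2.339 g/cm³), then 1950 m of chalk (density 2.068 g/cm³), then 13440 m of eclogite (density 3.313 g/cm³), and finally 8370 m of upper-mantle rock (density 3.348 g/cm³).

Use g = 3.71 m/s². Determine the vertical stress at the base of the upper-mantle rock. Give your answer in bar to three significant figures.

loess: 1500 kg/m³ × 3.71 m/s² × 320 m = 1.781×10^6 Pa = 17.81 bar
gypsum: 2339 kg/m³ × 3.71 m/s² × 1160 m = 1.007×10^7 Pa = 100.7 bar
chalk: 2068 kg/m³ × 3.71 m/s² × 1950 m = 1.496×10^7 Pa = 149.6 bar
eclogite: 3313 kg/m³ × 3.71 m/s² × 13440 m = 1.652×10^8 Pa = 1652 bar
upper-mantle rock: 3348 kg/m³ × 3.71 m/s² × 8370 m = 1.040×10^8 Pa = 1040 bar
Total = 17.81 + 100.7 + 149.6 + 1652 + 1040 = 2959.7 bar

2960 bar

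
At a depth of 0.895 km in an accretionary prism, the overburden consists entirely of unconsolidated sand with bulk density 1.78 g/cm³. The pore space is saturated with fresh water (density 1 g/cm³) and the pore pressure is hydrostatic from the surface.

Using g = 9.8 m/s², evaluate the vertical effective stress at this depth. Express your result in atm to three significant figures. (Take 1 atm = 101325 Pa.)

67.5 atm

Overburden (lithostatic) stress σ_v:
unconsolidated sand: 1780 kg/m³ × 9.8 m/s² × 895 m = 1.561×10^7 Pa = 15.61 MPa
Pore pressure P_p = 1000 kg/m³ × 9.8 m/s² × 895 m = 8.771×10^6 Pa = 8.771 MPa
Effective stress σ' = σ_v − P_p = 15.61 − 8.771 = 6.8414 MPa = 67.519 atm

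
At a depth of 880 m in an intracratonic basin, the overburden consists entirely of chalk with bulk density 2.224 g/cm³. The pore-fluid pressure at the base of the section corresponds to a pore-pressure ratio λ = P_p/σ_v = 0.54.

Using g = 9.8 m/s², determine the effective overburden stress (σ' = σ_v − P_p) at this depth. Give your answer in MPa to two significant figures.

Overburden (lithostatic) stress σ_v:
chalk: 2224 kg/m³ × 9.8 m/s² × 880 m = 1.918×10^7 Pa = 19.18 MPa
Pore pressure P_p = λ·σ_v = 0.54 × 19.18 MPa = 10.36 MPa
Effective stress σ' = σ_v − P_p = 19.18 − 10.36 = 8.8227 MPa

8.8 MPa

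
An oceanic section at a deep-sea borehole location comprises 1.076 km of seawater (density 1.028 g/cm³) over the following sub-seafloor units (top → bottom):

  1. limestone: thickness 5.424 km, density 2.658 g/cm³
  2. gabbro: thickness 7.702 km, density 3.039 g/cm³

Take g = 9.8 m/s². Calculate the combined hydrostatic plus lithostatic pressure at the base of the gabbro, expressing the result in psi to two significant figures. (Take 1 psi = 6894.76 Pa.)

55000 psi

seawater: 1028 kg/m³ × 9.8 m/s² × 1076 m = 1.084×10^7 Pa = 1572 psi
limestone: 2658 kg/m³ × 9.8 m/s² × 5424 m = 1.413×10^8 Pa = 20492 psi
gabbro: 3039 kg/m³ × 9.8 m/s² × 7702 m = 2.294×10^8 Pa = 33269 psi
Total = 1572 + 20492 + 33269 = 55333 psi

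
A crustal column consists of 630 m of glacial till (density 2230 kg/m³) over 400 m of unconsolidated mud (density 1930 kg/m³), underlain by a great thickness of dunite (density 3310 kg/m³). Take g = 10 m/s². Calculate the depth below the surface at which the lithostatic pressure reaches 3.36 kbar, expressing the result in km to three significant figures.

10.5 km

Pressure at base of upper layers: 2230×10×630 + 1930×10×400 = 2.177×10^7 Pa = 0.2177 kbar
Remaining pressure to be supplied by dunite: 3.360×10^8 − 2.177×10^7 = 3.142×10^8 Pa
Additional depth in dunite = 3.142×10^8 Pa / (3310 kg/m³ × 10 m/s²) = 9493.4 m
Total depth = 1030 m + 9493.4 m = 10523 m
= 10.523 km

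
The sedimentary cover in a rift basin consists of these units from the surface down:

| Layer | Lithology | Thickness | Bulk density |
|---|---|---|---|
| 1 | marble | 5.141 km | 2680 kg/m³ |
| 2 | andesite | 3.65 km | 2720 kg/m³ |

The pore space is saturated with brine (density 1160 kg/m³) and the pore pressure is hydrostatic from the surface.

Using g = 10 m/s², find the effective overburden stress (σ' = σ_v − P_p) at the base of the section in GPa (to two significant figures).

Overburden (lithostatic) stress σ_v:
marble: 2680 kg/m³ × 10 m/s² × 5141 m = 1.378×10^8 Pa = 137.8 MPa
andesite: 2720 kg/m³ × 10 m/s² × 3650 m = 9.928×10^7 Pa = 99.28 MPa
Total = 137.8 + 99.28 = 237.06 MPa
Pore pressure P_p = 1160 kg/m³ × 10 m/s² × 8791 m = 1.020×10^8 Pa = 102.0 MPa
Effective stress σ' = σ_v − P_p = 237.1 − 102.0 = 135.08 MPa = 0.13508 GPa

0.14 GPa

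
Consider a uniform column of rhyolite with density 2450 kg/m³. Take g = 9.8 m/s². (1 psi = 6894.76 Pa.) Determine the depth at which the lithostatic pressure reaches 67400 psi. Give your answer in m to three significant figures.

19400 m

h = P/(ρg) = 67400 psi / (2450 kg/m³ × 9.8 m/s²) = 4.647×10^8 Pa / 24010 Pa/m = 19355 m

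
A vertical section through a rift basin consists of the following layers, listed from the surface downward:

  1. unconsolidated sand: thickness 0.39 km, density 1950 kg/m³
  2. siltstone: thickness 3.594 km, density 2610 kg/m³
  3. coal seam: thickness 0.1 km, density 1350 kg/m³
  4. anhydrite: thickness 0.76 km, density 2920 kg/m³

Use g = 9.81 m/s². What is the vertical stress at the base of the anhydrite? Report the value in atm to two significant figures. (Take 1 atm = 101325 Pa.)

1200 atm

unconsolidated sand: 1950 kg/m³ × 9.81 m/s² × 390 m = 7.461×10^6 Pa = 73.63 atm
siltstone: 2610 kg/m³ × 9.81 m/s² × 3594 m = 9.202×10^7 Pa = 908.2 atm
coal seam: 1350 kg/m³ × 9.81 m/s² × 100 m = 1.324×10^6 Pa = 13.07 atm
anhydrite: 2920 kg/m³ × 9.81 m/s² × 760 m = 2.177×10^7 Pa = 214.9 atm
Total = 73.63 + 908.2 + 13.07 + 214.9 = 1209.7 atm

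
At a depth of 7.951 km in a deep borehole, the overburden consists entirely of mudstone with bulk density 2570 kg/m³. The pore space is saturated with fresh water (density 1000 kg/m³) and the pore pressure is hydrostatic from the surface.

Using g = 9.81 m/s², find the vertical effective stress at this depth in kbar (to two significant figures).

Overburden (lithostatic) stress σ_v:
mudstone: 2570 kg/m³ × 9.81 m/s² × 7951 m = 2.005×10^8 Pa = 200.5 MPa
Pore pressure P_p = 1000 kg/m³ × 9.81 m/s² × 7951 m = 7.800×10^7 Pa = 78.00 MPa
Effective stress σ' = σ_v − P_p = 200.5 − 78.00 = 122.46 MPa = 1.2246 kbar

1.2 kbar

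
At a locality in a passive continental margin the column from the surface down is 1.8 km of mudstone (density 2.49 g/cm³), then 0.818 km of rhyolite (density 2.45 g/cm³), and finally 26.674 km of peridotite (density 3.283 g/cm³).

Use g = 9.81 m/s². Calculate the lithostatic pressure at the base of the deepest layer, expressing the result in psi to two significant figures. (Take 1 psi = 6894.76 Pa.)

130000 psi

mudstone: 2490 kg/m³ × 9.81 m/s² × 1800 m = 4.397×10^7 Pa = 6377 psi
rhyolite: 2450 kg/m³ × 9.81 m/s² × 818 m = 1.966×10^7 Pa = 2851 psi
peridotite: 3283 kg/m³ × 9.81 m/s² × 26674 m = 8.591×10^8 Pa = 1.246×10^5 psi
Total = 6377 + 2851 + 1.246×10^5 = 1.3383×10^5 psi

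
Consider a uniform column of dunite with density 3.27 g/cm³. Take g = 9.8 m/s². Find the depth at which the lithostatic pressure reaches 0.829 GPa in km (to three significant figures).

h = P/(ρg) = 0.829 GPa / (3270 kg/m³ × 9.8 m/s²) = 8.290×10^8 Pa / 32046 Pa/m = 25869 m
= 25.869 km

25.9 km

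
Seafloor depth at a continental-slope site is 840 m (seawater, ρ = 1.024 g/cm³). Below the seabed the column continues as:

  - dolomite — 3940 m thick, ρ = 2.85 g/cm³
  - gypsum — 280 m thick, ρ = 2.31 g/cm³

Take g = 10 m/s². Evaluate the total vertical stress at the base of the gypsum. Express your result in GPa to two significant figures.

0.13 GPa

seawater: 1024 kg/m³ × 10 m/s² × 840 m = 8.602×10^6 Pa = 8.602×10^-3 GPa
dolomite: 2850 kg/m³ × 10 m/s² × 3940 m = 1.123×10^8 Pa = 0.1123 GPa
gypsum: 2310 kg/m³ × 10 m/s² × 280 m = 6.468×10^6 Pa = 6.468×10^-3 GPa
Total = 8.602×10^-3 + 0.1123 + 6.468×10^-3 = 0.12736 GPa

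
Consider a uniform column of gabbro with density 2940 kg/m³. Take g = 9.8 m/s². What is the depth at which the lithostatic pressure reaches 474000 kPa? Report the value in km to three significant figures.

16.5 km

h = P/(ρg) = 474000 kPa / (2940 kg/m³ × 9.8 m/s²) = 4.740×10^8 Pa / 28812 Pa/m = 16451 m
= 16.451 km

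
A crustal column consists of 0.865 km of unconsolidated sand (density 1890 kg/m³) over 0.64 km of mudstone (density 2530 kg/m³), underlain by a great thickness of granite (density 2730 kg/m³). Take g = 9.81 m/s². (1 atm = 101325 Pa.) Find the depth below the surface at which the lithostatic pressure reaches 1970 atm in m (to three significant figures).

Pressure at base of upper layers: 1890×9.81×865 + 2530×9.81×640 = 3.192×10^7 Pa = 315.0 atm
Remaining pressure to be supplied by granite: 1.996×10^8 − 3.192×10^7 = 1.677×10^8 Pa
Additional depth in granite = 1.677×10^8 Pa / (2730 kg/m³ × 9.81 m/s²) = 6261.4 m
Total depth = 1505 m + 6261.4 m = 7766.4 m

7770 m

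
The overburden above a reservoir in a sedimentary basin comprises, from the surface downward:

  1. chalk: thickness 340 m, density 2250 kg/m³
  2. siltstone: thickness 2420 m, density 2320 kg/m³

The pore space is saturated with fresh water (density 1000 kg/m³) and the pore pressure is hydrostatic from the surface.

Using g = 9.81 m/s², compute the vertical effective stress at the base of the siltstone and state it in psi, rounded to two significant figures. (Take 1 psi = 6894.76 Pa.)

5100 psi

Overburden (lithostatic) stress σ_v:
chalk: 2250 kg/m³ × 9.81 m/s² × 340 m = 7.505×10^6 Pa = 7.505 MPa
siltstone: 2320 kg/m³ × 9.81 m/s² × 2420 m = 5.508×10^7 Pa = 55.08 MPa
Total = 7.505 + 55.08 = 62.582 MPa
Pore pressure P_p = 1000 kg/m³ × 9.81 m/s² × 2760 m = 2.708×10^7 Pa = 27.08 MPa
Effective stress σ' = σ_v − P_p = 62.58 − 27.08 = 35.506 MPa = 5149.8 psi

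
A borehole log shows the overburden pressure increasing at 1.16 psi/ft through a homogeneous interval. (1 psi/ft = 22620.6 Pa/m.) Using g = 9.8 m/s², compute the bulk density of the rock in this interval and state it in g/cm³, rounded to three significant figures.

2.68 g/cm³

ρ = (dP/dz)/g = 1.16 psi/ft / 9.8 m/s² = 26240 Pa/m / 9.8 m/s² = 2677.5 kg/m³
= 2.678 g/cm³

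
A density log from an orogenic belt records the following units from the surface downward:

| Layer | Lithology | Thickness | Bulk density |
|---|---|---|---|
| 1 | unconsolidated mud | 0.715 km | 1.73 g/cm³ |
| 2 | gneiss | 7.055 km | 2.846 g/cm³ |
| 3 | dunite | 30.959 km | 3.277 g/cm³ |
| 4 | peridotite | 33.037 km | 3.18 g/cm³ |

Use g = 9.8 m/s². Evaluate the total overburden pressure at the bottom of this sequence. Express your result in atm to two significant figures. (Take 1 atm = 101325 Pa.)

22000 atm

unconsolidated mud: 1730 kg/m³ × 9.8 m/s² × 715 m = 1.212×10^7 Pa = 119.6 atm
gneiss: 2846 kg/m³ × 9.8 m/s² × 7055 m = 1.968×10^8 Pa = 1942 atm
dunite: 3277 kg/m³ × 9.8 m/s² × 30959 m = 9.942×10^8 Pa = 9812 atm
peridotite: 3180 kg/m³ × 9.8 m/s² × 33037 m = 1.030×10^9 Pa = 10161 atm
Total = 119.6 + 1942 + 9812 + 10161 = 22035 atm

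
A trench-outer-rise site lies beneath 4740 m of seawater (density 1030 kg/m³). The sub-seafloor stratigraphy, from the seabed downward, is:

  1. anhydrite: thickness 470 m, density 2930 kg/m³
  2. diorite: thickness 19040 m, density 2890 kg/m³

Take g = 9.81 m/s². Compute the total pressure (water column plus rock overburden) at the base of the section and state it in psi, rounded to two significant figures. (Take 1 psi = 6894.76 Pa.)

seawater: 1030 kg/m³ × 9.81 m/s² × 4740 m = 4.789×10^7 Pa = 6946 psi
anhydrite: 2930 kg/m³ × 9.81 m/s² × 470 m = 1.351×10^7 Pa = 1959 psi
diorite: 2890 kg/m³ × 9.81 m/s² × 19040 m = 5.398×10^8 Pa = 78292 psi
Total = 6946 + 1959 + 78292 = 87197 psi

87000 psi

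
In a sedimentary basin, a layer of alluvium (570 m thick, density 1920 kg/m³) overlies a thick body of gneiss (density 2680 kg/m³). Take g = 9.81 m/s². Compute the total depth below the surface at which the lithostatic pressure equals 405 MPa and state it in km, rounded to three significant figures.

Pressure at base of upper layers: 1920×9.81×570 = 1.074×10^7 Pa = 10.74 MPa
Remaining pressure to be supplied by gneiss: 4.050×10^8 − 1.074×10^7 = 3.943×10^8 Pa
Additional depth in gneiss = 3.943×10^8 Pa / (2680 kg/m³ × 9.81 m/s²) = 14996 m
Total depth = 570 m + 14996 m = 15566 m
= 15.566 km

15.6 km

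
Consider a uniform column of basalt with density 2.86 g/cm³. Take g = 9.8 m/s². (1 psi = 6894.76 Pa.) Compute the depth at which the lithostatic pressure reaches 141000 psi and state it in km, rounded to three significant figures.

h = P/(ρg) = 141000 psi / (2860 kg/m³ × 9.8 m/s²) = 9.722×10^8 Pa / 28028 Pa/m = 34685 m
= 34.685 km

34.7 km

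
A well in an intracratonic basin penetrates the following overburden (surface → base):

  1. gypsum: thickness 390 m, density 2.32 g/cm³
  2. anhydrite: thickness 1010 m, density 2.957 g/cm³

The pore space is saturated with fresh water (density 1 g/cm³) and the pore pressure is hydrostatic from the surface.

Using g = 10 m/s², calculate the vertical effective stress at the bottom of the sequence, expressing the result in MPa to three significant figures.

Overburden (lithostatic) stress σ_v:
gypsum: 2320 kg/m³ × 10 m/s² × 390 m = 9.048×10^6 Pa = 9.048 MPa
anhydrite: 2957 kg/m³ × 10 m/s² × 1010 m = 2.987×10^7 Pa = 29.87 MPa
Total = 9.048 + 29.87 = 38.914 MPa
Pore pressure P_p = 1000 kg/m³ × 10 m/s² × 1400 m = 1.400×10^7 Pa = 14.00 MPa
Effective stress σ' = σ_v − P_p = 38.91 − 14.00 = 24.914 MPa

24.9 MPa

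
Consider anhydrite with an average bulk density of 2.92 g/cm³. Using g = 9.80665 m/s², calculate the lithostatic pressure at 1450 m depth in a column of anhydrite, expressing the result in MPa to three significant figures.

anhydrite: 2920 kg/m³ × 9.80665 m/s² × 1450 m = 4.152×10^7 Pa = 41.52 MPa

41.5 MPa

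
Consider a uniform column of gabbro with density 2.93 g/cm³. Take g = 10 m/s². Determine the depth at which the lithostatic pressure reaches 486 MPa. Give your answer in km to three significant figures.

16.6 km

h = P/(ρg) = 486 MPa / (2930 kg/m³ × 10 m/s²) = 4.860×10^8 Pa / 29300 Pa/m = 16587 m
= 16.587 km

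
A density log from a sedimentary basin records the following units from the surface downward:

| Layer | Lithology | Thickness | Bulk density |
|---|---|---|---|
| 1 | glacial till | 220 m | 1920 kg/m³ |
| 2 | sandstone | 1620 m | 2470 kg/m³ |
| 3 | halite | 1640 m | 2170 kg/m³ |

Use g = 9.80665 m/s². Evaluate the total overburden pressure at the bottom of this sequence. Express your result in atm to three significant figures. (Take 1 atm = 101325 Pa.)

773 atm

glacial till: 1920 kg/m³ × 9.80665 m/s² × 220 m = 4.142×10^6 Pa = 40.88 atm
sandstone: 2470 kg/m³ × 9.80665 m/s² × 1620 m = 3.924×10^7 Pa = 387.3 atm
halite: 2170 kg/m³ × 9.80665 m/s² × 1640 m = 3.490×10^7 Pa = 344.4 atm
Total = 40.88 + 387.3 + 344.4 = 772.59 atm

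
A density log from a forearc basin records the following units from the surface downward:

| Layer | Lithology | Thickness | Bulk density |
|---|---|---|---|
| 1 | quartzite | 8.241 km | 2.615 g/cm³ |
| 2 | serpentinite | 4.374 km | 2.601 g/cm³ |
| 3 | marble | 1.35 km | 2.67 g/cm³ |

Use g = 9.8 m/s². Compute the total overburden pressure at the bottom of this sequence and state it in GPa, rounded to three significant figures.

0.358 GPa

quartzite: 2615 kg/m³ × 9.8 m/s² × 8241 m = 2.112×10^8 Pa = 0.2112 GPa
serpentinite: 2601 kg/m³ × 9.8 m/s² × 4374 m = 1.115×10^8 Pa = 0.1115 GPa
marble: 2670 kg/m³ × 9.8 m/s² × 1350 m = 3.532×10^7 Pa = 0.03532 GPa
Total = 0.2112 + 0.1115 + 0.03532 = 0.35801 GPa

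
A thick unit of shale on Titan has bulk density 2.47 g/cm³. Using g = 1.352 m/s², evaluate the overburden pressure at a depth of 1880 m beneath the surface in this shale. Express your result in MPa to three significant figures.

shale: 2470 kg/m³ × 1.352 m/s² × 1880 m = 6.278×10^6 Pa = 6.278 MPa

6.28 MPa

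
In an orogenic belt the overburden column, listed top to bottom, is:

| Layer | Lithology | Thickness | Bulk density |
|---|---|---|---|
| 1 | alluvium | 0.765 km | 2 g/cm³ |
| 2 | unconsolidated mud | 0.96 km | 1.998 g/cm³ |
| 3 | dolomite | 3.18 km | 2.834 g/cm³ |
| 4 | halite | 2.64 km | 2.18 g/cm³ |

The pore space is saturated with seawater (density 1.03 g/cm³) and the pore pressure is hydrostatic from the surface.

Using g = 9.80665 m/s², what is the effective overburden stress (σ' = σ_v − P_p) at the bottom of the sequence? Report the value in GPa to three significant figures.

0.102 GPa

Overburden (lithostatic) stress σ_v:
alluvium: 2000 kg/m³ × 9.80665 m/s² × 765 m = 1.500×10^7 Pa = 15.00 MPa
unconsolidated mud: 1998 kg/m³ × 9.80665 m/s² × 960 m = 1.881×10^7 Pa = 18.81 MPa
dolomite: 2834 kg/m³ × 9.80665 m/s² × 3180 m = 8.838×10^7 Pa = 88.38 MPa
halite: 2180 kg/m³ × 9.80665 m/s² × 2640 m = 5.644×10^7 Pa = 56.44 MPa
Total = 15.00 + 18.81 + 88.38 + 56.44 = 178.63 MPa
Pore pressure P_p = 1030 kg/m³ × 9.80665 m/s² × 7545 m = 7.621×10^7 Pa = 76.21 MPa
Effective stress σ' = σ_v − P_p = 178.6 − 76.21 = 102.42 MPa = 0.10242 GPa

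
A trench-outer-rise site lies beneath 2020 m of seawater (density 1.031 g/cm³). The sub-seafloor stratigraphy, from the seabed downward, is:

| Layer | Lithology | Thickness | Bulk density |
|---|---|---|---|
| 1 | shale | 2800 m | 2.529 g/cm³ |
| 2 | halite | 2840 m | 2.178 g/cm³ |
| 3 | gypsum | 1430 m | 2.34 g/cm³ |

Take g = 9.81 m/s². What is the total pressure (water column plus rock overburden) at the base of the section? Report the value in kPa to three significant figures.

seawater: 1031 kg/m³ × 9.81 m/s² × 2020 m = 2.043×10^7 Pa = 20431 kPa
shale: 2529 kg/m³ × 9.81 m/s² × 2800 m = 6.947×10^7 Pa = 69467 kPa
halite: 2178 kg/m³ × 9.81 m/s² × 2840 m = 6.068×10^7 Pa = 60680 kPa
gypsum: 2340 kg/m³ × 9.81 m/s² × 1430 m = 3.283×10^7 Pa = 32826 kPa
Total = 20431 + 69467 + 60680 + 32826 = 1.8340×10^5 kPa

183000 kPa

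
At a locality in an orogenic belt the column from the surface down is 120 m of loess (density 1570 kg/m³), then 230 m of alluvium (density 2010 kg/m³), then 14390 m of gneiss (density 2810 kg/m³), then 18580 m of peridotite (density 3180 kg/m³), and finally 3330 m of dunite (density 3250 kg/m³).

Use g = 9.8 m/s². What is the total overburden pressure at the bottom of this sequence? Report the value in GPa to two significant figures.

loess: 1570 kg/m³ × 9.8 m/s² × 120 m = 1.846×10^6 Pa = 1.846×10^-3 GPa
alluvium: 2010 kg/m³ × 9.8 m/s² × 230 m = 4.531×10^6 Pa = 4.531×10^-3 GPa
gneiss: 2810 kg/m³ × 9.8 m/s² × 14390 m = 3.963×10^8 Pa = 0.3963 GPa
peridotite: 3180 kg/m³ × 9.8 m/s² × 18580 m = 5.790×10^8 Pa = 0.5790 GPa
dunite: 3250 kg/m³ × 9.8 m/s² × 3330 m = 1.061×10^8 Pa = 0.1061 GPa
Total = 1.846×10^-3 + 4.531×10^-3 + 0.3963 + 0.5790 + 0.1061 = 1.0877 GPa

1.1 GPa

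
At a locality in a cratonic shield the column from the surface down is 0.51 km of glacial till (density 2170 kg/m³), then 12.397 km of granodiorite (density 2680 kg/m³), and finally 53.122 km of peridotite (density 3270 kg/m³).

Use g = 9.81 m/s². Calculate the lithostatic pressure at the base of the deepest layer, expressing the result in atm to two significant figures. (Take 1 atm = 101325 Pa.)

20000 atm

glacial till: 2170 kg/m³ × 9.81 m/s² × 510 m = 1.086×10^7 Pa = 107.1 atm
granodiorite: 2680 kg/m³ × 9.81 m/s² × 12397 m = 3.259×10^8 Pa = 3217 atm
peridotite: 3270 kg/m³ × 9.81 m/s² × 53122 m = 1.704×10^9 Pa = 16818 atm
Total = 107.1 + 3217 + 16818 = 20142 atm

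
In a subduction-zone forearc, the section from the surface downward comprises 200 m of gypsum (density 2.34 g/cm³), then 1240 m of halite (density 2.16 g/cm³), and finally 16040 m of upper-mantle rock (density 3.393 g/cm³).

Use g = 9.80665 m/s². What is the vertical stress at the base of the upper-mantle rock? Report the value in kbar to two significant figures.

5.6 kbar

gypsum: 2340 kg/m³ × 9.80665 m/s² × 200 m = 4.590×10^6 Pa = 0.04590 kbar
halite: 2160 kg/m³ × 9.80665 m/s² × 1240 m = 2.627×10^7 Pa = 0.2627 kbar
upper-mantle rock: 3393 kg/m³ × 9.80665 m/s² × 16040 m = 5.337×10^8 Pa = 5.337 kbar
Total = 0.04590 + 0.2627 + 5.337 = 5.6457 kbar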